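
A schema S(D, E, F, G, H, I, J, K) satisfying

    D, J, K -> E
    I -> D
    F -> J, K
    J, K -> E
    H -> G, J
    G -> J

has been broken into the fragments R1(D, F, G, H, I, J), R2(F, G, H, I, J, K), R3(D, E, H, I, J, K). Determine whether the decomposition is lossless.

Chase test. Columns are D, E, F, G, H, I, J, K; row i has aⱼ where attribute j ∈ Ri, else bᵢⱼ.
Initial tableau (one row per fragment):
  row 1: a1 b12 a3 a4 a5 a6 a7 b18
  row 2: b21 b22 a3 a4 a5 a6 a7 a8
  row 3: a1 a2 b33 b34 a5 a6 a7 a8
Rows 1 and 2 agree on I; apply I→D and equate their D entries.
Rows 1 and 2 agree on F; apply F→J, K and equate their J, K entries.
Rows 1 and 2 agree on J, K; apply J, K→E and equate their E entries.
Rows 1 and 3 agree on J, K; apply J, K→E and equate their E entries.
Rows 1 and 3 agree on H; apply H→G, J and equate their G, J entries.
Row 1 is now all distinguished symbols — the join is lossless.

Yes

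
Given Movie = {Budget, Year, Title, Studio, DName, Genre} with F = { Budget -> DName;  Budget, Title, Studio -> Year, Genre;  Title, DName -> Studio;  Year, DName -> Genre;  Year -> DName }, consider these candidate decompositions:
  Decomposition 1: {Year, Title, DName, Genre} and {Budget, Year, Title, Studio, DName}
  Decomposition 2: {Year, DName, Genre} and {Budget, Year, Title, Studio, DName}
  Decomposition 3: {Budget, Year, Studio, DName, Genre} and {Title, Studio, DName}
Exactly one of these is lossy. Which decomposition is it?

Decomposition 1: common = {Year, Title, DName}, closure = {Year, Title, Studio, DName, Genre} → lossless.
Decomposition 2: common = {Year, DName}, closure = {Year, DName, Genre} → lossless.
Decomposition 3: common = {Studio, DName}, closure = {Studio, DName} → lossy.

Decomposition 3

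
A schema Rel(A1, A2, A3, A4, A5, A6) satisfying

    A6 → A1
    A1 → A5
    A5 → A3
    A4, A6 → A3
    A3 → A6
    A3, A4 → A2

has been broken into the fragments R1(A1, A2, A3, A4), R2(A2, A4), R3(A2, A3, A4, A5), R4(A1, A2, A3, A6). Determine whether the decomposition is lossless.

Yes

Chase test. Columns are A1, A2, A3, A4, A5, A6; row i has aⱼ where attribute j ∈ Ri, else bᵢⱼ.
Initial tableau (one row per fragment):
  row 1: a1 a2 a3 a4 b15 b16
  row 2: b21 a2 b23 a4 b25 b26
  row 3: b31 a2 a3 a4 a5 b36
  row 4: a1 a2 a3 b44 b45 a6
Rows 1 and 4 agree on A1; apply A1→A5 and equate their A5 entries.
Rows 1 and 3 agree on A3; apply A3→A6 and equate their A6 entries.
Rows 1 and 4 agree on A3; apply A3→A6 and equate their A6 entries.
Rows 1 and 3 agree on A6; apply A6→A1 and equate their A1 entries.
Rows 1 and 3 agree on A1; apply A1→A5 and equate their A5 entries.
Row 1 is now all distinguished symbols — the join is lossless.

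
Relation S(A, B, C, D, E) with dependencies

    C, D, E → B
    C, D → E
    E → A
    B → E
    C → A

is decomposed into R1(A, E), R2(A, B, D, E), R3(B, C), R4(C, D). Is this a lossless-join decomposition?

Chase test. Columns are A, B, C, D, E; row i has aⱼ where attribute j ∈ Ri, else bᵢⱼ.
Initial tableau (one row per fragment):
  row 1: a1 b12 b13 b14 a5
  row 2: a1 a2 b23 a4 a5
  row 3: b31 a2 a3 b34 b35
  row 4: b41 b42 a3 a4 b45
Rows 2 and 3 agree on B; apply B→E and equate their E entries.
Rows 3 and 4 agree on C; apply C→A and equate their A entries.
Rows 1 and 3 agree on E; apply E→A and equate their A entries.
No row becomes fully distinguished — the join is lossy.

No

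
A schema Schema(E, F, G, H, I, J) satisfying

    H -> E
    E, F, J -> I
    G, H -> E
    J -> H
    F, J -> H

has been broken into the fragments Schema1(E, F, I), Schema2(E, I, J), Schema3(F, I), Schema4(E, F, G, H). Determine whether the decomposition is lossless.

No

Chase test. Columns are E, F, G, H, I, J; row i has aⱼ where attribute j ∈ Schemai, else bᵢⱼ.
Initial tableau (one row per fragment):
  row 1: a1 a2 b13 b14 a5 b16
  row 2: a1 b22 b23 b24 a5 a6
  row 3: b31 a2 b33 b34 a5 b36
  row 4: a1 a2 a3 a4 b45 b46
No row becomes fully distinguished — the join is lossy.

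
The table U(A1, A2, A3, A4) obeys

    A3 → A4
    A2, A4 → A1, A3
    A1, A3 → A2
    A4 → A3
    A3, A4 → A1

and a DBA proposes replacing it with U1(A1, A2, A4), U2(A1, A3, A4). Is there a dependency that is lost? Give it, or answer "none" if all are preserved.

none

A3 → A4 lies within U2.
A2, A4 → A1, A3: restricted closure across fragments reaches A1, A3.
A1, A3 → A2: restricted closure across fragments reaches A2.
A4 → A3 lies within U2.
A3, A4 → A1 lies within U2.
Every dependency is enforceable on the fragments, so the decomposition is dependency-preserving.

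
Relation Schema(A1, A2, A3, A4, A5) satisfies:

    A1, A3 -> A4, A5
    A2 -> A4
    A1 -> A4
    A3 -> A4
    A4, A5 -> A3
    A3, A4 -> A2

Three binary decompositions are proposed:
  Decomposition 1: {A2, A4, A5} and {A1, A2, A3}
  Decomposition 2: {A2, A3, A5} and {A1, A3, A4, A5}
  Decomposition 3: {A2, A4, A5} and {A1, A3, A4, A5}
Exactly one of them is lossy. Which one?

Decomposition 1

Decomposition 1: common = {A2}, closure = {A2, A4} → lossy.
Decomposition 2: common = {A3, A5}, closure = {A2, A3, A4, A5} → lossless.
Decomposition 3: common = {A4, A5}, closure = {A2, A3, A4, A5} → lossless.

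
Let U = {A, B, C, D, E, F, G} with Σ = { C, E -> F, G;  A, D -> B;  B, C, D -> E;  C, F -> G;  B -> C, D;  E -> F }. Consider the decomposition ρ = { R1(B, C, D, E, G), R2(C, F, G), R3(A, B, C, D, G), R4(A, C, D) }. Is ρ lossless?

Chase test. Columns are A, B, C, D, E, F, G; row i has aⱼ where attribute j ∈ Ri, else bᵢⱼ.
Initial tableau (one row per fragment):
  row 1: b11 a2 a3 a4 a5 b16 a7
  row 2: b21 b22 a3 b24 b25 a6 a7
  row 3: a1 a2 a3 a4 b35 b36 a7
  row 4: a1 b42 a3 a4 b45 b46 b47
Rows 3 and 4 agree on A, D; apply A, D→B and equate their B entries.
Rows 1 and 3 agree on B, C, D; apply B, C, D→E and equate their E entries.
Rows 1 and 4 agree on B, C, D; apply B, C, D→E and equate their E entries.
Rows 1 and 3 agree on E; apply E→F and equate their F entries.
Rows 1 and 4 agree on E; apply E→F and equate their F entries.
Rows 1 and 4 agree on C, E; apply C, E→F, G and equate their F, G entries.
No row becomes fully distinguished — the join is lossy.

No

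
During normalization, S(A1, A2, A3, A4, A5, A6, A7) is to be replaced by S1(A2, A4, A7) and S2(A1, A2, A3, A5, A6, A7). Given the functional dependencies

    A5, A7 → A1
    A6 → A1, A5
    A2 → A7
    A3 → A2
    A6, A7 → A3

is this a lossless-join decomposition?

No

Common attributes: S1 ∩ S2 = {A2, A7}.
No dependency enlarges {A2, A7}, so (A2, A7)⁺ = {A2, A7}.
The closure contains neither all of S1 = {A2, A4, A7} nor all of S2 = {A1, A2, A3, A5, A6, A7}, so the common attributes are not a superkey of either fragment. The join is lossy.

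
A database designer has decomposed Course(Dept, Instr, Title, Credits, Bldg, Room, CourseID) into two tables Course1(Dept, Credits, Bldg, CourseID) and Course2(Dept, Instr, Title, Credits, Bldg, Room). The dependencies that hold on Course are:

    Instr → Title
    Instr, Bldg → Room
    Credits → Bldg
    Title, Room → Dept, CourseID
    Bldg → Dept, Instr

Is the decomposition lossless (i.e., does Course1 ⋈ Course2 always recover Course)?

Common attributes: Course1 ∩ Course2 = {Dept, Credits, Bldg}.
Closure of {Dept, Credits, Bldg}: Bldg → Dept, Instr applies, adding Instr; Instr → Title applies, adding Title; Instr, Bldg → Room applies, adding Room; Title, Room → Dept, CourseID applies, adding CourseID. So (Dept, Credits, Bldg)⁺ = {Dept, Instr, Title, Credits, Bldg, Room, CourseID}.
This closure contains every attribute of Course1, so Course1 ∩ Course2 → Course1. The join is lossless.

Yes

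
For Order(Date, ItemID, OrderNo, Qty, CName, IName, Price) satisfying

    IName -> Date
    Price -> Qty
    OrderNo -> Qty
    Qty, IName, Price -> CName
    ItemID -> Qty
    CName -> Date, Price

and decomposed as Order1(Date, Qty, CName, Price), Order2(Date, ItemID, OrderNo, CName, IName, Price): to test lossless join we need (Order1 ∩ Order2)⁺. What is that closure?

Date, Qty, CName, Price

Order1 ∩ Order2 = {Date, CName, Price}.
Price → Qty applies, adding Qty
Closure: {Date, Qty, CName, Price}.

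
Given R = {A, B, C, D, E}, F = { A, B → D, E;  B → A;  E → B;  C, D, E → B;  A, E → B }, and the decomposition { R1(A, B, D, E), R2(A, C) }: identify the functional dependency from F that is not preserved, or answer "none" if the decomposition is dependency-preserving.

none

A, B → D, E lies within R1.
B → A lies within R1.
E → B lies within R1.
C, D, E → B: restricted closure across fragments reaches B.
A, E → B lies within R1.
Every dependency is enforceable on the fragments, so the decomposition is dependency-preserving.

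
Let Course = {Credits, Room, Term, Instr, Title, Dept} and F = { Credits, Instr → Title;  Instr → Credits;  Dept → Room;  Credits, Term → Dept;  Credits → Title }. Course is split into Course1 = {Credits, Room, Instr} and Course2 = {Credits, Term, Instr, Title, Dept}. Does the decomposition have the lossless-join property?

Common attributes: Course1 ∩ Course2 = {Credits, Instr}.
Closure of {Credits, Instr}: Credits, Instr → Title applies, adding Title. So (Credits, Instr)⁺ = {Credits, Instr, Title}.
The closure contains neither all of Course1 = {Credits, Room, Instr} nor all of Course2 = {Credits, Term, Instr, Title, Dept}, so the common attributes are not a superkey of either fragment. The join is lossy.

No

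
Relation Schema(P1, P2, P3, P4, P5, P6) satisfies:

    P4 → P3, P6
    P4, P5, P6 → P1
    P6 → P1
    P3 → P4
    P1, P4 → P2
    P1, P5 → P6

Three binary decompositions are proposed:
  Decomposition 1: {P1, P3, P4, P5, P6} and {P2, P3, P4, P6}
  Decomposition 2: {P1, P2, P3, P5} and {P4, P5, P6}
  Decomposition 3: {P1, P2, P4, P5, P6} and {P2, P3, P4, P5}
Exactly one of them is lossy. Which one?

Decomposition 1: common = {P3, P4, P6}, closure = {P1, P2, P3, P4, P6} → lossless.
Decomposition 2: common = {P5}, closure = {P5} → lossy.
Decomposition 3: common = {P2, P4, P5}, closure = {P1, P2, P3, P4, P5, P6} → lossless.

Decomposition 2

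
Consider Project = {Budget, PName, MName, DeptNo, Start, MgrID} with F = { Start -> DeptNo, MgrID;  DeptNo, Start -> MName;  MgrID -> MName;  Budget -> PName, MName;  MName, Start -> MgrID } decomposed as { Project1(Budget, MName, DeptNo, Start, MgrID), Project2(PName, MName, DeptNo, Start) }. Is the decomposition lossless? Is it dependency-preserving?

lossy and not dependency-preserving

Lossless test: (MName, DeptNo, Start)⁺ = {MName, DeptNo, Start, MgrID}, which is a superkey of neither fragment — lossy.
Dependency preservation: the restricted closure of {Budget} across the fragments never reaches {PName, MName}, so Budget → PName, MName cannot be enforced without a join — not preserved.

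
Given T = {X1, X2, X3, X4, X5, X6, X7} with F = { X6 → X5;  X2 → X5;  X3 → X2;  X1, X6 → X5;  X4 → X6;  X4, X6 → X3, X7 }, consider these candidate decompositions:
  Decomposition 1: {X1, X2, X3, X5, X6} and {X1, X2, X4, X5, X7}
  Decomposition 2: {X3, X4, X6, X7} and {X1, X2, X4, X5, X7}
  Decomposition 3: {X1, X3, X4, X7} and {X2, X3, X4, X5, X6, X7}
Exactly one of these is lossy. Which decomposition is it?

Decomposition 1: common = {X1, X2, X5}, closure = {X1, X2, X5} → lossy.
Decomposition 2: common = {X4, X7}, closure = {X2, X3, X4, X5, X6, X7} → lossless.
Decomposition 3: common = {X3, X4, X7}, closure = {X2, X3, X4, X5, X6, X7} → lossless.

Decomposition 1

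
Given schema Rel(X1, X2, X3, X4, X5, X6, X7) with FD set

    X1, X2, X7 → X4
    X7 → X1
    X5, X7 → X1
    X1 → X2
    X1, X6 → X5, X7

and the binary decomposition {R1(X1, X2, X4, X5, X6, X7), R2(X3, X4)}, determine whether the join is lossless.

Common attributes: R1 ∩ R2 = {X4}.
No dependency enlarges {X4}, so (X4)⁺ = {X4}.
The closure contains neither all of R1 = {X1, X2, X4, X5, X6, X7} nor all of R2 = {X3, X4}, so the common attributes are not a superkey of either fragment. The join is lossy.

No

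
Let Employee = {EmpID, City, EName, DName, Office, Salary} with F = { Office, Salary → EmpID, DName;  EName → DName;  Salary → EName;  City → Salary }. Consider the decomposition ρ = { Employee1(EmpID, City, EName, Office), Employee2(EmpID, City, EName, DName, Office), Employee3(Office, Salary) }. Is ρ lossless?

No

Chase test. Columns are EmpID, City, EName, DName, Office, Salary; row i has aⱼ where attribute j ∈ Employeei, else bᵢⱼ.
Initial tableau (one row per fragment):
  row 1: a1 a2 a3 b14 a5 b16
  row 2: a1 a2 a3 a4 a5 b26
  row 3: b31 b32 b33 b34 a5 a6
Rows 1 and 2 agree on EName; apply EName→DName and equate their DName entries.
Rows 1 and 2 agree on City; apply City→Salary and equate their Salary entries.
No row becomes fully distinguished — the join is lossy.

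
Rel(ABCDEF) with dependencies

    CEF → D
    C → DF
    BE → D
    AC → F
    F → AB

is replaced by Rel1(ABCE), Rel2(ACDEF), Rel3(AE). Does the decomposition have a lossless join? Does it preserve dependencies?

lossless but not dependency-preserving

Lossless test (chase): Rows 1 and 2 agree on C; apply C→DF and equate their DF entries. Rows 1 and 2 agree on F; apply F→AB and equate their AB entries. Row 1 is now all distinguished symbols — the join is lossless.
Dependency preservation: the restricted closure of {BE} across the fragments never reaches {D}, so BE → D cannot be enforced without a join — not preserved.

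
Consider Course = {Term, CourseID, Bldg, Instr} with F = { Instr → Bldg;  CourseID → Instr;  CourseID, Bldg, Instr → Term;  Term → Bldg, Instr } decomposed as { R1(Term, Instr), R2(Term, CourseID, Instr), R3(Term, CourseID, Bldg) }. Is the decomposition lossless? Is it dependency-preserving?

Lossless test (chase): Rows 1 and 2 agree on Instr; apply Instr→Bldg and equate their Bldg entries. Rows 2 and 3 agree on CourseID; apply CourseID→Instr and equate their Instr entries. Rows 1 and 3 agree on Term; apply Term→Bldg, Instr and equate their Bldg, Instr entries. Row 2 is now all distinguished symbols — the join is lossless.
Dependency preservation: the restricted closure of {Instr} across the fragments never reaches {Bldg}, so Instr → Bldg cannot be enforced without a join — not preserved.

lossless but not dependency-preserving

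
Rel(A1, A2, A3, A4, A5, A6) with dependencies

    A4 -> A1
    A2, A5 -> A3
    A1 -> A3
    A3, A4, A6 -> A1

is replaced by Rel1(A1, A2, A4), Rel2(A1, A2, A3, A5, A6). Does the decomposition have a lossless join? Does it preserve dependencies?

Lossless test: (A1, A2)⁺ = {A1, A2, A3}, which is a superkey of neither fragment — lossy.
Dependency preservation: A3, A4, A6 → A1 is not contained in any single fragment, but the restricted closure of its left-hand side across the fragments still reaches the right-hand side; the remaining FDs each lie inside some fragment. All dependencies are preserved.

lossy but dependency-preserving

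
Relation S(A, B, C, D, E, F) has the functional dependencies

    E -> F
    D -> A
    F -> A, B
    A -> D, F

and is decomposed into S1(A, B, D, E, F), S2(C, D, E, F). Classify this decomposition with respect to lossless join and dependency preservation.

Lossless test: (D, E, F)⁺ = {A, B, D, E, F}, which contains all of one fragment — lossless.
Dependency preservation: every FD's attributes lie within a single fragment, so each can be enforced locally — preserved.

lossless and dependency-preserving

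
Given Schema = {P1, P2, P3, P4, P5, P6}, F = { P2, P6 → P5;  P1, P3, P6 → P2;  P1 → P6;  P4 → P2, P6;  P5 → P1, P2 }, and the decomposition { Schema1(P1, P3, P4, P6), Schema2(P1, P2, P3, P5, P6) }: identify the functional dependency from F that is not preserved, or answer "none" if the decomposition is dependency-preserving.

Check P4 → P2, P6: no single fragment contains all of {P2, P4, P6}, and the restricted closure of {P4} across the fragments never reaches {P2, P6}.
P2, P6 → P5 is preserved.
P1, P3, P6 → P2 is preserved.
P1 → P6 is preserved.
P5 → P1, P2 is preserved.

P4 → P2, P6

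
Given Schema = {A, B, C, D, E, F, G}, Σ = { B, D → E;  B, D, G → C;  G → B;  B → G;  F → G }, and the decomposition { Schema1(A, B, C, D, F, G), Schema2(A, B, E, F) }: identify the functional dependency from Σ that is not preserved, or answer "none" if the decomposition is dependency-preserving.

B, D → E

Check B, D → E: no single fragment contains all of {B, D, E}, and the restricted closure of {B, D} across the fragments never reaches {E}.
B, D, G → C is preserved.
G → B is preserved.
B → G is preserved.
F → G is preserved.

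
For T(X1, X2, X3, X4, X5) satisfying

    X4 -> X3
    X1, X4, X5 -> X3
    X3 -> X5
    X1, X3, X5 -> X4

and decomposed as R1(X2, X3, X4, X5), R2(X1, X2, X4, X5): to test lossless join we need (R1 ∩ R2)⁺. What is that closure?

X2, X3, X4, X5

R1 ∩ R2 = {X2, X4, X5}.
X4 → X3 applies, adding X3
Closure: {X2, X3, X4, X5}.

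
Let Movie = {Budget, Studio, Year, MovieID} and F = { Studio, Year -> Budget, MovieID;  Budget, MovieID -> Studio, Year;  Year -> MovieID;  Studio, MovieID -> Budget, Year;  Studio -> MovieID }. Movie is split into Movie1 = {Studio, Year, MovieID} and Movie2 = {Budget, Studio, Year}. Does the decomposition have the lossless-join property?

Common attributes: Movie1 ∩ Movie2 = {Studio, Year}.
Closure of {Studio, Year}: Studio, Year → Budget, MovieID applies, adding Budget, MovieID. So (Studio, Year)⁺ = {Budget, Studio, Year, MovieID}.
This closure contains every attribute of Movie1, so Movie1 ∩ Movie2 → Movie1. The join is lossless.

Yes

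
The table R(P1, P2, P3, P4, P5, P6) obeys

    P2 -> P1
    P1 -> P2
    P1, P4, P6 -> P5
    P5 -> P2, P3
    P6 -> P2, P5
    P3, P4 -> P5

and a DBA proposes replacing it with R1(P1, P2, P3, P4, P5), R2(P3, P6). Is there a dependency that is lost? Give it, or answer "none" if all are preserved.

P6 -> P2, P5

Check P6 → P2, P5: no single fragment contains all of {P2, P5, P6}, and the restricted closure of {P6} across the fragments never reaches {P2, P5}.
P2 → P1 is preserved.
P1 → P2 is preserved.
P1, P4, P6 → P5 is preserved.
P5 → P2, P3 is preserved.
P3, P4 → P5 is preserved.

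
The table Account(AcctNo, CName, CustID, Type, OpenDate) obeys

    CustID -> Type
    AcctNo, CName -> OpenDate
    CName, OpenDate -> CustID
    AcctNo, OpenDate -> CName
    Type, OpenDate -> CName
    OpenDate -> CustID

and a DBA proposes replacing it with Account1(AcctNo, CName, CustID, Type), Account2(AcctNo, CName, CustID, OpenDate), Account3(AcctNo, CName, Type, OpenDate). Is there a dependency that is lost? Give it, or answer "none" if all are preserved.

none

CustID → Type lies within Account1.
AcctNo, CName → OpenDate lies within Account2.
CName, OpenDate → CustID lies within Account2.
AcctNo, OpenDate → CName lies within Account2.
Type, OpenDate → CName lies within Account3.
OpenDate → CustID lies within Account2.
Every dependency is enforceable on the fragments, so the decomposition is dependency-preserving.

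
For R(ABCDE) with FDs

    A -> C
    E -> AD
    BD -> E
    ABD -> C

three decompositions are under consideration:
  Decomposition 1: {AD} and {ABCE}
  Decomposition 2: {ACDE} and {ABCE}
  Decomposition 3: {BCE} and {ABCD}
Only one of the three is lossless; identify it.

Decomposition 2

Decomposition 1: common = {A}, closure = {AC} → lossy.
Decomposition 2: common = {ACE}, closure = {ACDE} → lossless.
Decomposition 3: common = {BC}, closure = {BC} → lossy.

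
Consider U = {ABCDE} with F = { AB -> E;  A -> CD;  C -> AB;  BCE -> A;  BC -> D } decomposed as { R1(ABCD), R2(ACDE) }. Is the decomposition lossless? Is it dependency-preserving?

Lossless test: (ACD)⁺ = {ABCDE}, which contains all of one fragment — lossless.
Dependency preservation: AB → E; BCE → A are not contained in any single fragment, but the restricted closure of each left-hand side across the fragments still reaches the right-hand side; the remaining FDs each lie inside some fragment. All dependencies are preserved.

lossless and dependency-preserving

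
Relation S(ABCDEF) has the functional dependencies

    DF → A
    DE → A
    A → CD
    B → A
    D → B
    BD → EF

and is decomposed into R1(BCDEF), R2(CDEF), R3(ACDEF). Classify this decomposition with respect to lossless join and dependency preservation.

Lossless test (chase): Rows 1 and 2 agree on DF; apply DF→A and equate their A entries. Rows 1 and 3 agree on DF; apply DF→A and equate their A entries. Rows 1 and 2 agree on D; apply D→B and equate their B entries. Rows 1 and 3 agree on D; apply D→B and equate their B entries. Row 1 is now all distinguished symbols — the join is lossless.
Dependency preservation: B → A is not contained in any single fragment, but the restricted closure of its left-hand side across the fragments still reaches the right-hand side; the remaining FDs each lie inside some fragment. All dependencies are preserved.

lossless and dependency-preserving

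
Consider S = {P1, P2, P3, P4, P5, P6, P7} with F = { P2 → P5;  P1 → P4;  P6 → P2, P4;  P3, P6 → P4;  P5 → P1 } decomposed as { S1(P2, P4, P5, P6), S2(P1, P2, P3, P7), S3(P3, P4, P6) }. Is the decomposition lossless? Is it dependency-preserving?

lossy and not dependency-preserving

Lossless test (chase): Rows 1 and 2 agree on P2; apply P2→P5 and equate their P5 entries. Rows 1 and 3 agree on P6; apply P6→P2, P4 and equate their P2, P4 entries. Rows 1 and 2 agree on P5; apply P5→P1 and equate their P1 entries. Rows 1 and 3 agree on P2; apply P2→P5 and equate their P5 entries. Rows 1 and 2 agree on P1; apply P1→P4 and equate their P4 entries. Rows 1 and 3 agree on P5; apply P5→P1 and equate their P1 entries. No row becomes fully distinguished — the join is lossy.
Dependency preservation: the restricted closure of {P1} across the fragments never reaches {P4}, so P1 → P4 cannot be enforced without a join — not preserved.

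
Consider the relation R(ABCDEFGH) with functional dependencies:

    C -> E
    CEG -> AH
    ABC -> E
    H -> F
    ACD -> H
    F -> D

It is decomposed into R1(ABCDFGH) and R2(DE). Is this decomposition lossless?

No

Common attributes: R1 ∩ R2 = {D}.
No dependency enlarges {D}, so (D)⁺ = {D}.
The closure contains neither all of R1 = {ABCDFGH} nor all of R2 = {DE}, so the common attributes are not a superkey of either fragment. The join is lossy.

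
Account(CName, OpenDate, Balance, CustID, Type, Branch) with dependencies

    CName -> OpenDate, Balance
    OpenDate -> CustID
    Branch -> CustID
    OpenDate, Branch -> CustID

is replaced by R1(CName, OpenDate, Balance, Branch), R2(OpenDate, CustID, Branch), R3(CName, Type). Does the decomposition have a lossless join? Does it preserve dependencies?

Lossless test (chase): Rows 1 and 3 agree on CName; apply CName→OpenDate, Balance and equate their OpenDate, Balance entries. Rows 1 and 2 agree on OpenDate; apply OpenDate→CustID and equate their CustID entries. Rows 1 and 3 agree on OpenDate; apply OpenDate→CustID and equate their CustID entries. No row becomes fully distinguished — the join is lossy.
Dependency preservation: every FD's attributes lie within a single fragment, so each can be enforced locally — preserved.

lossy but dependency-preserving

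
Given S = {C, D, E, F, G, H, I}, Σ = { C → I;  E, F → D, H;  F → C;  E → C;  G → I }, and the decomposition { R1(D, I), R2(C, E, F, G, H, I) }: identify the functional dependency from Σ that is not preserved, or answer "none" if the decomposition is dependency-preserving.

E, F → D, H

Check E, F → D, H: no single fragment contains all of {D, E, F, H}, and the restricted closure of {E, F} across the fragments never reaches {D, H}.
C → I is preserved.
F → C is preserved.
E → C is preserved.
G → I is preserved.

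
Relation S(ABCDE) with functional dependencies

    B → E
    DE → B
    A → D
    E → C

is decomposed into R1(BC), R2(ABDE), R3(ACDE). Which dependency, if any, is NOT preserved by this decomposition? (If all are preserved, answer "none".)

B → E lies within R2.
DE → B lies within R2.
A → D lies within R2.
E → C lies within R3.
Every dependency is enforceable on the fragments, so the decomposition is dependency-preserving.

none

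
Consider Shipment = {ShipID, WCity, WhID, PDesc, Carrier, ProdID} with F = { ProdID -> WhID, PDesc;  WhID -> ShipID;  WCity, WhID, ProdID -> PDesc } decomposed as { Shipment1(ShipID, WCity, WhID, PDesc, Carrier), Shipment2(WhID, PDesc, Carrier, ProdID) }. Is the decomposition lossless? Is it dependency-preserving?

lossy but dependency-preserving

Lossless test: (WhID, PDesc, Carrier)⁺ = {ShipID, WhID, PDesc, Carrier}, which is a superkey of neither fragment — lossy.
Dependency preservation: WCity, WhID, ProdID → PDesc is not contained in any single fragment, but the restricted closure of its left-hand side across the fragments still reaches the right-hand side; the remaining FDs each lie inside some fragment. All dependencies are preserved.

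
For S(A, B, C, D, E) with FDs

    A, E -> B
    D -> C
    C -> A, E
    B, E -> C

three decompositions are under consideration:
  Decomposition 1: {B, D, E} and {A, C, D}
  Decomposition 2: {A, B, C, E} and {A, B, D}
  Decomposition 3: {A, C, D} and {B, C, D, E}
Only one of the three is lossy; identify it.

Decomposition 1: common = {D}, closure = {A, B, C, D, E} → lossless.
Decomposition 2: common = {A, B}, closure = {A, B} → lossy.
Decomposition 3: common = {C, D}, closure = {A, B, C, D, E} → lossless.

Decomposition 2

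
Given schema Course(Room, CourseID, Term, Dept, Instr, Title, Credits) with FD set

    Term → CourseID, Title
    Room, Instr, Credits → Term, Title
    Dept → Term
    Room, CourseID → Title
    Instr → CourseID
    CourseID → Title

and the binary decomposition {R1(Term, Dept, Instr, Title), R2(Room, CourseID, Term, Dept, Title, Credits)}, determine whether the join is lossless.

No

Common attributes: R1 ∩ R2 = {Term, Dept, Title}.
Closure of {Term, Dept, Title}: Term → CourseID, Title applies, adding CourseID. So (Term, Dept, Title)⁺ = {CourseID, Term, Dept, Title}.
The closure contains neither all of R1 = {Term, Dept, Instr, Title} nor all of R2 = {Room, CourseID, Term, Dept, Title, Credits}, so the common attributes are not a superkey of either fragment. The join is lossy.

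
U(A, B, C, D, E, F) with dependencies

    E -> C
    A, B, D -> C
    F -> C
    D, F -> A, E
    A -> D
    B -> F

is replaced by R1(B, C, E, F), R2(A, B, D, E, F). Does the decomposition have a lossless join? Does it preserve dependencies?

Lossless test: (B, E, F)⁺ = {B, C, E, F}, which contains all of one fragment — lossless.
Dependency preservation: A, B, D → C is not contained in any single fragment, but the restricted closure of its left-hand side across the fragments still reaches the right-hand side; the remaining FDs each lie inside some fragment. All dependencies are preserved.

lossless and dependency-preserving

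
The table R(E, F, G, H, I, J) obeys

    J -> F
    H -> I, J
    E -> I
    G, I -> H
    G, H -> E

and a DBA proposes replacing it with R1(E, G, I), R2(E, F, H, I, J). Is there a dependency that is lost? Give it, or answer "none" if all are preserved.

Check G, I → H: no single fragment contains all of {G, H, I}, and the restricted closure of {G, I} across the fragments never reaches {H}.
J → F is preserved.
H → I, J is preserved.
E → I is preserved.
G, H → E is preserved.

G, I -> H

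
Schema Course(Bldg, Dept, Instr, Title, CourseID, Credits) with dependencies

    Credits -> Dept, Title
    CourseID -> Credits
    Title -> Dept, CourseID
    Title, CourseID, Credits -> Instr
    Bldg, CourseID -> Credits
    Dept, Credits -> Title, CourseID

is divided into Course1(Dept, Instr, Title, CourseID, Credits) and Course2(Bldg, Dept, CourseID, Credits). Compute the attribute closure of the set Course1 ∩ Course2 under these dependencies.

Course1 ∩ Course2 = {Dept, CourseID, Credits}.
Credits → Dept, Title applies, adding Title
Title, CourseID, Credits → Instr applies, adding Instr
Closure: {Dept, Instr, Title, CourseID, Credits}.

Dept, Instr, Title, CourseID, Credits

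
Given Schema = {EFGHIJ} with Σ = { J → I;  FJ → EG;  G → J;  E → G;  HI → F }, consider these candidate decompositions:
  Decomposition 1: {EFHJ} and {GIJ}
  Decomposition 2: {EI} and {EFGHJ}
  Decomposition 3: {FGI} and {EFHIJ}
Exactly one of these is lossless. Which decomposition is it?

Decomposition 2

Decomposition 1: common = {J}, closure = {IJ} → lossy.
Decomposition 2: common = {E}, closure = {EGIJ} → lossless.
Decomposition 3: common = {FI}, closure = {FI} → lossy.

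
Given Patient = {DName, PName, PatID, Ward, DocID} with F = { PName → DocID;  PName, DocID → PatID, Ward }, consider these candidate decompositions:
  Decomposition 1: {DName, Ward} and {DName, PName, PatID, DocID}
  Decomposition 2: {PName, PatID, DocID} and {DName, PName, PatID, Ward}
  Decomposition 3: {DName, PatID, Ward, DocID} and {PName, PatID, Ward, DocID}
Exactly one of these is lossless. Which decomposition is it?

Decomposition 1: common = {DName}, closure = {DName} → lossy.
Decomposition 2: common = {PName, PatID}, closure = {PName, PatID, Ward, DocID} → lossless.
Decomposition 3: common = {PatID, Ward, DocID}, closure = {PatID, Ward, DocID} → lossy.

Decomposition 2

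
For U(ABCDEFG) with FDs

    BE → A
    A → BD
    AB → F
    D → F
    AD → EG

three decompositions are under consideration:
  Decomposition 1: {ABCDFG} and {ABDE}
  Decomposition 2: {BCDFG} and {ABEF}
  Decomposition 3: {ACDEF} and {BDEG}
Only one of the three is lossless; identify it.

Decomposition 1: common = {ABD}, closure = {ABDEFG} → lossless.
Decomposition 2: common = {BF}, closure = {BF} → lossy.
Decomposition 3: common = {DE}, closure = {DEF} → lossy.

Decomposition 1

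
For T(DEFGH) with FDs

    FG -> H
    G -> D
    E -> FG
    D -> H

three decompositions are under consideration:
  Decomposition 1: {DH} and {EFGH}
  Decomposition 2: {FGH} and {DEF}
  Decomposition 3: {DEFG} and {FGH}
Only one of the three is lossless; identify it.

Decomposition 3

Decomposition 1: common = {H}, closure = {H} → lossy.
Decomposition 2: common = {F}, closure = {F} → lossy.
Decomposition 3: common = {FG}, closure = {DFGH} → lossless.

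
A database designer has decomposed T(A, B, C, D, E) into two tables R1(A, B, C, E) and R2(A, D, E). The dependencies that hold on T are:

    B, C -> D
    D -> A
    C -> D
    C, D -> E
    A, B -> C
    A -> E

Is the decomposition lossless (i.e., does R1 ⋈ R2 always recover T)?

No

Common attributes: R1 ∩ R2 = {A, E}.
No dependency enlarges {A, E}, so (A, E)⁺ = {A, E}.
The closure contains neither all of R1 = {A, B, C, E} nor all of R2 = {A, D, E}, so the common attributes are not a superkey of either fragment. The join is lossy.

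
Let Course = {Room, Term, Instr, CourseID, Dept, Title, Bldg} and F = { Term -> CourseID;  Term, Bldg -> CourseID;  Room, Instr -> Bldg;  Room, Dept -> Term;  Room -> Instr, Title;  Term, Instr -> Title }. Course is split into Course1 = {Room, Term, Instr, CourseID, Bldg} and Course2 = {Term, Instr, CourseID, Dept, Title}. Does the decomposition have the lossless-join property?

No

Common attributes: Course1 ∩ Course2 = {Term, Instr, CourseID}.
Closure of {Term, Instr, CourseID}: Term, Instr → Title applies, adding Title. So (Term, Instr, CourseID)⁺ = {Term, Instr, CourseID, Title}.
The closure contains neither all of Course1 = {Room, Term, Instr, CourseID, Bldg} nor all of Course2 = {Term, Instr, CourseID, Dept, Title}, so the common attributes are not a superkey of either fragment. The join is lossy.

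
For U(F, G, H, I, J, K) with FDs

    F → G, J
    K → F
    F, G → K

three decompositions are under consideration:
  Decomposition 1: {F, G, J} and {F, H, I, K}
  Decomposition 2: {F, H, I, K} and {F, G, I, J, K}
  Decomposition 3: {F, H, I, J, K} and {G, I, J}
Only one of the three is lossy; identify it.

Decomposition 1: common = {F}, closure = {F, G, J, K} → lossless.
Decomposition 2: common = {F, I, K}, closure = {F, G, I, J, K} → lossless.
Decomposition 3: common = {I, J}, closure = {I, J} → lossy.

Decomposition 3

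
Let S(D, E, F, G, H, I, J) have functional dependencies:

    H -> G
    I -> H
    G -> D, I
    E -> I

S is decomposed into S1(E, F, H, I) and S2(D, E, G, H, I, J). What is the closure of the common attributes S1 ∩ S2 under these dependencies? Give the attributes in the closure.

S1 ∩ S2 = {E, H, I}.
H → G applies, adding G
G → D, I applies, adding D
Closure: {D, E, G, H, I}.

D, E, G, H, I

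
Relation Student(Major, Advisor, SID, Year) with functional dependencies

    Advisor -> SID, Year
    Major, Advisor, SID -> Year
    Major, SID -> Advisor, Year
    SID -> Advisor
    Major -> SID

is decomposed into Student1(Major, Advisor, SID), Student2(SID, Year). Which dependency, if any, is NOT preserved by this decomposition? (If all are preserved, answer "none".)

none

Advisor → SID, Year: restricted closure across fragments reaches SID, Year.
Major, Advisor, SID → Year: restricted closure across fragments reaches Year.
Major, SID → Advisor, Year: restricted closure across fragments reaches Advisor, Year.
SID → Advisor lies within Student1.
Major → SID lies within Student1.
Every dependency is enforceable on the fragments, so the decomposition is dependency-preserving.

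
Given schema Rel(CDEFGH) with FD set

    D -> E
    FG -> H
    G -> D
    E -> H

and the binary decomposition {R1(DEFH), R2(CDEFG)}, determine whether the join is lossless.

Yes

Common attributes: R1 ∩ R2 = {DEF}.
Closure of {DEF}: E → H applies, adding H. So (DEF)⁺ = {DEFH}.
This closure contains every attribute of R1, so R1 ∩ R2 → R1. The join is lossless.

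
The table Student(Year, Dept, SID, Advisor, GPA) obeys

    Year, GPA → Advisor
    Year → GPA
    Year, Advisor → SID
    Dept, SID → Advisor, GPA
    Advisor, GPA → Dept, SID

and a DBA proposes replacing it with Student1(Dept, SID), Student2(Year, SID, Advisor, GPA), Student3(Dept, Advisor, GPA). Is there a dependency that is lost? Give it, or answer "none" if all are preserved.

Dept, SID → Advisor, GPA

Check Dept, SID → Advisor, GPA: no single fragment contains all of {Dept, SID, Advisor, GPA}, and the restricted closure of {Dept, SID} across the fragments never reaches {Advisor, GPA}.
Year, GPA → Advisor is preserved.
Year → GPA is preserved.
Year, Advisor → SID is preserved.
Advisor, GPA → Dept, SID is preserved.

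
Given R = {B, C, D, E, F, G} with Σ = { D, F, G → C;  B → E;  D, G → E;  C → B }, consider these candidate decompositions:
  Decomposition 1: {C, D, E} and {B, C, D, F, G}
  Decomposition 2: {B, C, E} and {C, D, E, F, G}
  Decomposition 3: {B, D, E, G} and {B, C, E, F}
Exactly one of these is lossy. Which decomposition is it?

Decomposition 1: common = {C, D}, closure = {B, C, D, E} → lossless.
Decomposition 2: common = {C, E}, closure = {B, C, E} → lossless.
Decomposition 3: common = {B, E}, closure = {B, E} → lossy.

Decomposition 3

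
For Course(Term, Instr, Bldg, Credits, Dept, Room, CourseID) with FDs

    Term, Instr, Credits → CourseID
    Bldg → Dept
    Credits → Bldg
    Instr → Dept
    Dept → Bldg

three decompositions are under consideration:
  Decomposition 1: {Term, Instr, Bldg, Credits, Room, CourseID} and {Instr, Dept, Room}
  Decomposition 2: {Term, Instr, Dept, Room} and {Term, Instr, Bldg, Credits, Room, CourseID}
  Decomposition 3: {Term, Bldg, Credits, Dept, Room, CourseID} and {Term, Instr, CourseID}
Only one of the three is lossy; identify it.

Decomposition 1: common = {Instr, Room}, closure = {Instr, Bldg, Dept, Room} → lossless.
Decomposition 2: common = {Term, Instr, Room}, closure = {Term, Instr, Bldg, Dept, Room} → lossless.
Decomposition 3: common = {Term, CourseID}, closure = {Term, CourseID} → lossy.

Decomposition 3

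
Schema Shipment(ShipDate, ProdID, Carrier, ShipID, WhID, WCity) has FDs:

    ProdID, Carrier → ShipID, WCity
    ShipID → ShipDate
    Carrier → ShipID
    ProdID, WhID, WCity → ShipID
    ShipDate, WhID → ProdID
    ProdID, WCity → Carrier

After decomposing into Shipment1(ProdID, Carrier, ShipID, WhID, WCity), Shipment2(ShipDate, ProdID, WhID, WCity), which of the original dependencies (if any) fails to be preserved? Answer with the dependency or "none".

Check ShipID → ShipDate: no single fragment contains all of {ShipDate, ShipID}, and the restricted closure of {ShipID} across the fragments never reaches {ShipDate}.
ProdID, Carrier → ShipID, WCity is preserved.
Carrier → ShipID is preserved.
ProdID, WhID, WCity → ShipID is preserved.
ShipDate, WhID → ProdID is preserved.
ProdID, WCity → Carrier is preserved.

ShipID → ShipDate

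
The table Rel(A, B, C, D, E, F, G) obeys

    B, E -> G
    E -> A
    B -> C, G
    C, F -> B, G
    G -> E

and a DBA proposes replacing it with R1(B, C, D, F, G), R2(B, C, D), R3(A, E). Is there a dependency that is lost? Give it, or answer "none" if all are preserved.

Check G → E: no single fragment contains all of {E, G}, and the restricted closure of {G} across the fragments never reaches {E}.
B, E → G is preserved.
E → A is preserved.
B → C, G is preserved.
C, F → B, G is preserved.

G -> E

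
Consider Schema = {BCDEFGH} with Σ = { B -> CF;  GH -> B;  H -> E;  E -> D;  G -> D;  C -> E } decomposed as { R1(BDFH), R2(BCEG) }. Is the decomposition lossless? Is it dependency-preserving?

Lossless test: (B)⁺ = {BCDEF}, which is a superkey of neither fragment — lossy.
Dependency preservation: the restricted closure of {GH} across the fragments never reaches {B}, so GH → B cannot be enforced without a join — not preserved.

lossy and not dependency-preserving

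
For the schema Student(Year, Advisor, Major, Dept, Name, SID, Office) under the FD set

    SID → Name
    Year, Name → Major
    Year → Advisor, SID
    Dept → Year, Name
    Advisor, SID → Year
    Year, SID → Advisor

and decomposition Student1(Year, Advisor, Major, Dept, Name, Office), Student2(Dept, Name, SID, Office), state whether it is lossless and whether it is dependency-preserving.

Lossless test: (Dept, Name, Office)⁺ = {Year, Advisor, Major, Dept, Name, SID, Office}, which contains all of one fragment — lossless.
Dependency preservation: the restricted closure of {Year} across the fragments never reaches {Advisor, SID}, so Year → Advisor, SID cannot be enforced without a join — not preserved.

lossless but not dependency-preserving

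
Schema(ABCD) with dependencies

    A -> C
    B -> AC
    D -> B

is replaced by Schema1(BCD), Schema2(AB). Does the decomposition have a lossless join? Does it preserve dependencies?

Lossless test: (B)⁺ = {ABC}, which contains all of one fragment — lossless.
Dependency preservation: the restricted closure of {A} across the fragments never reaches {C}, so A → C cannot be enforced without a join — not preserved.

lossless but not dependency-preserving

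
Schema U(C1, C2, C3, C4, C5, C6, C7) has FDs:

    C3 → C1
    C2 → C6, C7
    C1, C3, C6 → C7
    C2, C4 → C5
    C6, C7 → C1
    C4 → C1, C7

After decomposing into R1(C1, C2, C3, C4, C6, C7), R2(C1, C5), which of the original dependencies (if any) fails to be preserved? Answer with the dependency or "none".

C2, C4 → C5

Check C2, C4 → C5: no single fragment contains all of {C2, C4, C5}, and the restricted closure of {C2, C4} across the fragments never reaches {C5}.
C3 → C1 is preserved.
C2 → C6, C7 is preserved.
C1, C3, C6 → C7 is preserved.
C6, C7 → C1 is preserved.
C4 → C1, C7 is preserved.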